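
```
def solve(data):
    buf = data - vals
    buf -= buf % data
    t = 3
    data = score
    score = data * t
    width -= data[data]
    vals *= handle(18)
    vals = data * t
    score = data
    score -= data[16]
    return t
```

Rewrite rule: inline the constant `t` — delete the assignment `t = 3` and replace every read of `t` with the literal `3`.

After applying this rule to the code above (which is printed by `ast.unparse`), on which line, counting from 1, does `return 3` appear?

Transformed code:
def solve(data):
    buf = data - vals
    buf -= buf % data
    data = score
    score = data * 3
    width -= data[data]
    vals *= handle(18)
    vals = data * 3
    score = data
    score -= data[16]
    return 3

11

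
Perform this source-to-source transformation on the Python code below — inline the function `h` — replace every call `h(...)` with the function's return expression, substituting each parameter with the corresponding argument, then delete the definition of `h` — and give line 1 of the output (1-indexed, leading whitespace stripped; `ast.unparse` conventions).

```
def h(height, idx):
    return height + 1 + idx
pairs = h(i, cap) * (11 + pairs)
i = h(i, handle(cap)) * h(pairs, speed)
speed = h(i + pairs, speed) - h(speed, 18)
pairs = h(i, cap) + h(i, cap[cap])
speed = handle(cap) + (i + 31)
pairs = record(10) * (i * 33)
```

pairs = (i + 1 + cap) * (11 + pairs)

Transformed code:
pairs = (i + 1 + cap) * (11 + pairs)
i = (i + 1 + handle(cap)) * (pairs + 1 + speed)
speed = i + pairs + 1 + speed - (speed + 1 + 18)
pairs = i + 1 + cap + (i + 1 + cap[cap])
speed = handle(cap) + (i + 31)
pairs = record(10) * (i * 33)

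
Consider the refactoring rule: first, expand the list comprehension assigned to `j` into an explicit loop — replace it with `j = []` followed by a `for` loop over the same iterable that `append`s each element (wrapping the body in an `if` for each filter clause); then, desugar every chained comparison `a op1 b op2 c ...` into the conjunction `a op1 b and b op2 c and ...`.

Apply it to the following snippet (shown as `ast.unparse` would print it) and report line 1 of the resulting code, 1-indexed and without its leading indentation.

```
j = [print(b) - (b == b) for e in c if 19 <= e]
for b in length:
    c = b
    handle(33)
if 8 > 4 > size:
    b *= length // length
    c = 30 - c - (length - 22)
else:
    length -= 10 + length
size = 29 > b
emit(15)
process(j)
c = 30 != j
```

j = []

Transformed code:
j = []
for e in c:
    if 19 <= e:
        j.append(print(b) - (b == b))
for b in length:
    c = b
    handle(33)
if 8 > 4 and 4 > size:
    b *= length // length
    c = 30 - c - (length - 22)
else:
    length -= 10 + length
size = 29 > b
emit(15)
process(j)
c = 30 != j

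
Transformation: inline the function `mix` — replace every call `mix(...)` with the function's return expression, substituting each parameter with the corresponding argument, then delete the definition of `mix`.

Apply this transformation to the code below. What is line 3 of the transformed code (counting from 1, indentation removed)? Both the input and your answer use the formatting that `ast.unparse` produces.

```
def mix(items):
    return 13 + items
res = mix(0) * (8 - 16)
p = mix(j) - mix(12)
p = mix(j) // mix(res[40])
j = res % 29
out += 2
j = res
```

Transformed code:
res = (13 + 0) * (8 - 16)
p = 13 + j - (13 + 12)
p = (13 + j) // (13 + res[40])
j = res % 29
out += 2
j = res

p = (13 + j) // (13 + res[40])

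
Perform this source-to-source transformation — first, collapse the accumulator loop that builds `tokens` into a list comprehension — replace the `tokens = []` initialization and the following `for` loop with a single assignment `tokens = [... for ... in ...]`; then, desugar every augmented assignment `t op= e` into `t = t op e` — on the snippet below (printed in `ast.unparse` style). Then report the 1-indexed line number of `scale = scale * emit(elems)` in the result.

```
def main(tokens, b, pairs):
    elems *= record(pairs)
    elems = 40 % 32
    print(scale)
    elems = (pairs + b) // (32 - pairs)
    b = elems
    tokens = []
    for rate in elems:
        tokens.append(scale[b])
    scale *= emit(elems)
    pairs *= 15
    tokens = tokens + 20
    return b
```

Transformed code:
def main(tokens, b, pairs):
    elems = elems * record(pairs)
    elems = 40 % 32
    print(scale)
    elems = (pairs + b) // (32 - pairs)
    b = elems
    tokens = [scale[b] for rate in elems]
    scale = scale * emit(elems)
    pairs = pairs * 15
    tokens = tokens + 20
    return b

8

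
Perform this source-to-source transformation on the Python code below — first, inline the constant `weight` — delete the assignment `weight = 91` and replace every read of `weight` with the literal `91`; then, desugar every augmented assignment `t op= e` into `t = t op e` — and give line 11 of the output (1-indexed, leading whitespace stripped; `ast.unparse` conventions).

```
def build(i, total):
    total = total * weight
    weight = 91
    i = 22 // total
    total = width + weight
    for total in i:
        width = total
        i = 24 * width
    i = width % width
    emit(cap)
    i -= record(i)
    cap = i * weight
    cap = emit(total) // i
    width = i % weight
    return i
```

cap = i * 91

Transformed code:
def build(i, total):
    total = total * 91
    i = 22 // total
    total = width + 91
    for total in i:
        width = total
        i = 24 * width
    i = width % width
    emit(cap)
    i = i - record(i)
    cap = i * 91
    cap = emit(total) // i
    width = i % 91
    return i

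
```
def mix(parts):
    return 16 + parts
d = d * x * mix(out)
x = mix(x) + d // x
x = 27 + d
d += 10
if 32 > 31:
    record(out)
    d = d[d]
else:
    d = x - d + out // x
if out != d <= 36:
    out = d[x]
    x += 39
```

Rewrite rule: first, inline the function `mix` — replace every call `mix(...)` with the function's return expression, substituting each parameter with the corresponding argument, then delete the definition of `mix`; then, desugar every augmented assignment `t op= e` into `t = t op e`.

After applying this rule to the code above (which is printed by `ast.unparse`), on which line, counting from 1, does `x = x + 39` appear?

12

Transformed code:
d = d * x * (16 + out)
x = 16 + x + d // x
x = 27 + d
d = d + 10
if 32 > 31:
    record(out)
    d = d[d]
else:
    d = x - d + out // x
if out != d <= 36:
    out = d[x]
    x = x + 39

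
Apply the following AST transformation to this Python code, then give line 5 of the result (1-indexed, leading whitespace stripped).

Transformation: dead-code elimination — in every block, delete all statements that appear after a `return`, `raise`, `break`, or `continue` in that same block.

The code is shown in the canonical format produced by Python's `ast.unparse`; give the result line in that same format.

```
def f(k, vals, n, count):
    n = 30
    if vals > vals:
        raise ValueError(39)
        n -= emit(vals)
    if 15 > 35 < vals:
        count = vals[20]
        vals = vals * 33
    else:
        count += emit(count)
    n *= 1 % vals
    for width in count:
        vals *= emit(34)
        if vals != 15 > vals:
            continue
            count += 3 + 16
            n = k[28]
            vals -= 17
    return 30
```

if 15 > 35 < vals:

Transformed code:
def f(k, vals, n, count):
    n = 30
    if vals > vals:
        raise ValueError(39)
    if 15 > 35 < vals:
        count = vals[20]
        vals = vals * 33
    else:
        count += emit(count)
    n *= 1 % vals
    for width in count:
        vals *= emit(34)
        if vals != 15 > vals:
            continue
    return 30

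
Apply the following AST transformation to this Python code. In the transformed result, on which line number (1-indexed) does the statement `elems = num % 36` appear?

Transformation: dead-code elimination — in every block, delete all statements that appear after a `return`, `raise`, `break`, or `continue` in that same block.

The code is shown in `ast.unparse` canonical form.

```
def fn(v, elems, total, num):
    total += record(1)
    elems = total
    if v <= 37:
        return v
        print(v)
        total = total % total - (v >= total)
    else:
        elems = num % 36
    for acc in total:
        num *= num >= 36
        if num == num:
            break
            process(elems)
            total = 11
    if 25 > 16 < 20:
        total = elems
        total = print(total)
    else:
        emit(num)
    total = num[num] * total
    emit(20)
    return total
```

Transformed code:
def fn(v, elems, total, num):
    total += record(1)
    elems = total
    if v <= 37:
        return v
    else:
        elems = num % 36
    for acc in total:
        num *= num >= 36
        if num == num:
            break
    if 25 > 16 < 20:
        total = elems
        total = print(total)
    else:
        emit(num)
    total = num[num] * total
    emit(20)
    return total

7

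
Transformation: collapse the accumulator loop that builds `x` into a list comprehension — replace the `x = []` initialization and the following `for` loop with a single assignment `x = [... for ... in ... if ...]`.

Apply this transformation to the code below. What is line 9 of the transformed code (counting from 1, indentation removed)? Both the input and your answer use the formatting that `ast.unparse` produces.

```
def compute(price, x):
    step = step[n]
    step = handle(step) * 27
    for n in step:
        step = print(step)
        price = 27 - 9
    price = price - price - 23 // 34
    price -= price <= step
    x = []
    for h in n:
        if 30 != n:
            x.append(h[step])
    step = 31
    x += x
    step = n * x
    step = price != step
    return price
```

x = [h[step] for h in n if 30 != n]

Transformed code:
def compute(price, x):
    step = step[n]
    step = handle(step) * 27
    for n in step:
        step = print(step)
        price = 27 - 9
    price = price - price - 23 // 34
    price -= price <= step
    x = [h[step] for h in n if 30 != n]
    step = 31
    x += x
    step = n * x
    step = price != step
    return price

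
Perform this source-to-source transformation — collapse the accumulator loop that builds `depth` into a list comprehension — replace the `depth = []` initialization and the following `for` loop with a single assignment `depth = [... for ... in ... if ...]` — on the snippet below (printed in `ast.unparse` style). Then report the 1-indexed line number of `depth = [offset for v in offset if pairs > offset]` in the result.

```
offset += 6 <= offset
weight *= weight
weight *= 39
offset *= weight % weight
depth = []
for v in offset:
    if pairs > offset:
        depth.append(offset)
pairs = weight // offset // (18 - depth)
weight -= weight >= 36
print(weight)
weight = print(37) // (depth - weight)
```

5

Transformed code:
offset += 6 <= offset
weight *= weight
weight *= 39
offset *= weight % weight
depth = [offset for v in offset if pairs > offset]
pairs = weight // offset // (18 - depth)
weight -= weight >= 36
print(weight)
weight = print(37) // (depth - weight)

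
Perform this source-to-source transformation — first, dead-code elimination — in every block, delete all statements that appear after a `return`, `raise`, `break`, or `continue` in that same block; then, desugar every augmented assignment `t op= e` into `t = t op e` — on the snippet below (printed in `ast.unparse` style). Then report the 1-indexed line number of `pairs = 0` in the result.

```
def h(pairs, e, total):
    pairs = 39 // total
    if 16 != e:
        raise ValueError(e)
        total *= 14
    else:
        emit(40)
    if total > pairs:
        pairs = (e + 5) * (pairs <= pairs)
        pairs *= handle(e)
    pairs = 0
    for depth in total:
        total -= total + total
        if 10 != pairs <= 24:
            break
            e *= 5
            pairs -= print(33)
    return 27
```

Transformed code:
def h(pairs, e, total):
    pairs = 39 // total
    if 16 != e:
        raise ValueError(e)
    else:
        emit(40)
    if total > pairs:
        pairs = (e + 5) * (pairs <= pairs)
        pairs = pairs * handle(e)
    pairs = 0
    for depth in total:
        total = total - (total + total)
        if 10 != pairs <= 24:
            break
    return 27

10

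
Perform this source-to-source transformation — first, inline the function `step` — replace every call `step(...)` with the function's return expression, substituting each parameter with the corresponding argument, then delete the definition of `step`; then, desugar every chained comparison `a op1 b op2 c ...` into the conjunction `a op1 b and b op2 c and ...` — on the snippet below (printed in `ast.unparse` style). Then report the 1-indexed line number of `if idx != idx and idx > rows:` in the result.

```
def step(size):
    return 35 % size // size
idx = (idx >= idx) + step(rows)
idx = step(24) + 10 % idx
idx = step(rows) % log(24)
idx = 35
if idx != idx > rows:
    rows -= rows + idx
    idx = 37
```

5

Transformed code:
idx = (idx >= idx) + 35 % rows // rows
idx = 35 % 24 // 24 + 10 % idx
idx = 35 % rows // rows % log(24)
idx = 35
if idx != idx and idx > rows:
    rows -= rows + idx
    idx = 37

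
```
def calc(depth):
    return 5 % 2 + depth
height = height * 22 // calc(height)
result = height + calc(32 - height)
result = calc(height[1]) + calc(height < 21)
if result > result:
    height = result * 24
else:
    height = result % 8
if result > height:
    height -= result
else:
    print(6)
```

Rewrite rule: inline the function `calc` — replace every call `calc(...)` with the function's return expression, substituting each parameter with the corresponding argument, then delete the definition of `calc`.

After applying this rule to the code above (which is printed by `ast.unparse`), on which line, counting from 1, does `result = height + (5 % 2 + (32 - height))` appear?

Transformed code:
height = height * 22 // (5 % 2 + height)
result = height + (5 % 2 + (32 - height))
result = 5 % 2 + height[1] + (5 % 2 + (height < 21))
if result > result:
    height = result * 24
else:
    height = result % 8
if result > height:
    height -= result
else:
    print(6)

2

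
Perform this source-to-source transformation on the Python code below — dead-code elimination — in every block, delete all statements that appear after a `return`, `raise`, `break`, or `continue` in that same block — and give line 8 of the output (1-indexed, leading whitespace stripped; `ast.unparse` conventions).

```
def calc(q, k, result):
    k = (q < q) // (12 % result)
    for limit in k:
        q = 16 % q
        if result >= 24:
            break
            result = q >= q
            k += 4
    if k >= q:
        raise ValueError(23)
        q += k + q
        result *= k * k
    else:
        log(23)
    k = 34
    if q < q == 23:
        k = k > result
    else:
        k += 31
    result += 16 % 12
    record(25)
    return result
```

Transformed code:
def calc(q, k, result):
    k = (q < q) // (12 % result)
    for limit in k:
        q = 16 % q
        if result >= 24:
            break
    if k >= q:
        raise ValueError(23)
    else:
        log(23)
    k = 34
    if q < q == 23:
        k = k > result
    else:
        k += 31
    result += 16 % 12
    record(25)
    return result

raise ValueError(23)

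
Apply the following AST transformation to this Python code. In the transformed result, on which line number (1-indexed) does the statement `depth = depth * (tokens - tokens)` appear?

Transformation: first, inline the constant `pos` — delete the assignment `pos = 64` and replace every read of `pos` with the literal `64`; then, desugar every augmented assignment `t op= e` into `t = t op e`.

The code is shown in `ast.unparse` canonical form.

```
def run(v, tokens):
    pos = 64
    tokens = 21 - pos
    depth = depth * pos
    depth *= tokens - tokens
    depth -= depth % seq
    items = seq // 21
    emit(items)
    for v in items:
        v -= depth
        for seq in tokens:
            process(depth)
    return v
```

Transformed code:
def run(v, tokens):
    tokens = 21 - 64
    depth = depth * 64
    depth = depth * (tokens - tokens)
    depth = depth - depth % seq
    items = seq // 21
    emit(items)
    for v in items:
        v = v - depth
        for seq in tokens:
            process(depth)
    return v

4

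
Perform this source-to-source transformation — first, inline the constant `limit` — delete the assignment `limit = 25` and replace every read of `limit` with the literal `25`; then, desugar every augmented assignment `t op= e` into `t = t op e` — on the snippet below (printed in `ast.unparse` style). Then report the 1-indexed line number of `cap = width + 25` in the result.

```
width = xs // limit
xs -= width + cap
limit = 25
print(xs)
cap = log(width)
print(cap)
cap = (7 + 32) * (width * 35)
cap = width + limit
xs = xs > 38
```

Transformed code:
width = xs // 25
xs = xs - (width + cap)
print(xs)
cap = log(width)
print(cap)
cap = (7 + 32) * (width * 35)
cap = width + 25
xs = xs > 38

7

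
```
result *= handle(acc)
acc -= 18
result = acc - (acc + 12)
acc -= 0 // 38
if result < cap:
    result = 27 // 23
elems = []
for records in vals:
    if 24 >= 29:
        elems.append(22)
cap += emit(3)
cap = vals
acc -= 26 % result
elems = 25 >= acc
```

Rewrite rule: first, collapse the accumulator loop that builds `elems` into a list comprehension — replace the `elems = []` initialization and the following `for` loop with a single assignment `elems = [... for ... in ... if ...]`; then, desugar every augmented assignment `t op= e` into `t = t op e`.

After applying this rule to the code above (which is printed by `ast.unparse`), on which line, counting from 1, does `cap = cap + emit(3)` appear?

8

Transformed code:
result = result * handle(acc)
acc = acc - 18
result = acc - (acc + 12)
acc = acc - 0 // 38
if result < cap:
    result = 27 // 23
elems = [22 for records in vals if 24 >= 29]
cap = cap + emit(3)
cap = vals
acc = acc - 26 % result
elems = 25 >= acc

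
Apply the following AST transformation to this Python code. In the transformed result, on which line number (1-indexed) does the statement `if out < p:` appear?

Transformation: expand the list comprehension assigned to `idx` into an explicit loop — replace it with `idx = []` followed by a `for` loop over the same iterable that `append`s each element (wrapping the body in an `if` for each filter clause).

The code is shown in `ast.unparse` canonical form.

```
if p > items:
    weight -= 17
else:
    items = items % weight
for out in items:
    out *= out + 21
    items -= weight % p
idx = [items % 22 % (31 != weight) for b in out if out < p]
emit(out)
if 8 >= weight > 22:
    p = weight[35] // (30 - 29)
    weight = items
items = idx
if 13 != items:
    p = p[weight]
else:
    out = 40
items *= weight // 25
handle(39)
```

10

Transformed code:
if p > items:
    weight -= 17
else:
    items = items % weight
for out in items:
    out *= out + 21
    items -= weight % p
idx = []
for b in out:
    if out < p:
        idx.append(items % 22 % (31 != weight))
emit(out)
if 8 >= weight > 22:
    p = weight[35] // (30 - 29)
    weight = items
items = idx
if 13 != items:
    p = p[weight]
else:
    out = 40
items *= weight // 25
handle(39)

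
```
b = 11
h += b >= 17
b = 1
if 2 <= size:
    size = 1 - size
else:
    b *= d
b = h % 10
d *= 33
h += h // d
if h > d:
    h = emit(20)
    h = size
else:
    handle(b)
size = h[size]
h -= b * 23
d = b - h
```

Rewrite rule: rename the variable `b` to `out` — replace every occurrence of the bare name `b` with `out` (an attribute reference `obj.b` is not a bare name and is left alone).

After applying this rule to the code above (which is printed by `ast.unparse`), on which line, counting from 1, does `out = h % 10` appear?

8

Transformed code:
out = 11
h += out >= 17
out = 1
if 2 <= size:
    size = 1 - size
else:
    out *= d
out = h % 10
d *= 33
h += h // d
if h > d:
    h = emit(20)
    h = size
else:
    handle(out)
size = h[size]
h -= out * 23
d = out - h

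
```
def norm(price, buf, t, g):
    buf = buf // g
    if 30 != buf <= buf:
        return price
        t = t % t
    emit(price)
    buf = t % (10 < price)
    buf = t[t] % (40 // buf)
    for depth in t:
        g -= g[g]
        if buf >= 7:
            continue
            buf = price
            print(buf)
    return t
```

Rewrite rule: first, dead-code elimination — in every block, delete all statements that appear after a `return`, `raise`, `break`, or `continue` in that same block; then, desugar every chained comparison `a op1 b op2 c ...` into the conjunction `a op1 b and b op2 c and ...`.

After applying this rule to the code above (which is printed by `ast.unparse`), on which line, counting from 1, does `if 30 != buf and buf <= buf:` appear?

3

Transformed code:
def norm(price, buf, t, g):
    buf = buf // g
    if 30 != buf and buf <= buf:
        return price
    emit(price)
    buf = t % (10 < price)
    buf = t[t] % (40 // buf)
    for depth in t:
        g -= g[g]
        if buf >= 7:
            continue
    return t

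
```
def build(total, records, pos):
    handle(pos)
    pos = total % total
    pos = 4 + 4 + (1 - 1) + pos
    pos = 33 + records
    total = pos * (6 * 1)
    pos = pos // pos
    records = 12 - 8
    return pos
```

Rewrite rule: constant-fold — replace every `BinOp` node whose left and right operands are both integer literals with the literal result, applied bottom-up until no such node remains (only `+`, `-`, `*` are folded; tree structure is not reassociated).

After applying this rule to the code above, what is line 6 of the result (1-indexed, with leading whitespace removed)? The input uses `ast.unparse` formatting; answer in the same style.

total = pos * 6

Transformed code:
def build(total, records, pos):
    handle(pos)
    pos = total % total
    pos = 8 + pos
    pos = 33 + records
    total = pos * 6
    pos = pos // pos
    records = 4
    return pos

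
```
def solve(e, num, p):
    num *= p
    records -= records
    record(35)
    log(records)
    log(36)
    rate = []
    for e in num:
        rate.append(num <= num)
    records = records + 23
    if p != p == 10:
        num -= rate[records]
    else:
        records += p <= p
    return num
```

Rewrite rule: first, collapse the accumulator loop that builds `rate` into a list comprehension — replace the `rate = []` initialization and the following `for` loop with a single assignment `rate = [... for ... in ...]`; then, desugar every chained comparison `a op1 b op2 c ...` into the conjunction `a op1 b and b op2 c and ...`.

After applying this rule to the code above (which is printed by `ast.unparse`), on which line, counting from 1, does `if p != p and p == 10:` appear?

9

Transformed code:
def solve(e, num, p):
    num *= p
    records -= records
    record(35)
    log(records)
    log(36)
    rate = [num <= num for e in num]
    records = records + 23
    if p != p and p == 10:
        num -= rate[records]
    else:
        records += p <= p
    return num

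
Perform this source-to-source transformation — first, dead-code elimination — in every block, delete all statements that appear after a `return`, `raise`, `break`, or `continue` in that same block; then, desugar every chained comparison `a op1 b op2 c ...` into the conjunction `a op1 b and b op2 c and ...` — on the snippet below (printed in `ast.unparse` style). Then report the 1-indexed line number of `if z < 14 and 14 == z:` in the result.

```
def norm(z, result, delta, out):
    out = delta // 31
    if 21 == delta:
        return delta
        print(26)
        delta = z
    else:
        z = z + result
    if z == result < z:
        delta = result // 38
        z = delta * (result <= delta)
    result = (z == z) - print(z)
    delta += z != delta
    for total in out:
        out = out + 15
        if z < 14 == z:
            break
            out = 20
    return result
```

Transformed code:
def norm(z, result, delta, out):
    out = delta // 31
    if 21 == delta:
        return delta
    else:
        z = z + result
    if z == result and result < z:
        delta = result // 38
        z = delta * (result <= delta)
    result = (z == z) - print(z)
    delta += z != delta
    for total in out:
        out = out + 15
        if z < 14 and 14 == z:
            break
    return result

14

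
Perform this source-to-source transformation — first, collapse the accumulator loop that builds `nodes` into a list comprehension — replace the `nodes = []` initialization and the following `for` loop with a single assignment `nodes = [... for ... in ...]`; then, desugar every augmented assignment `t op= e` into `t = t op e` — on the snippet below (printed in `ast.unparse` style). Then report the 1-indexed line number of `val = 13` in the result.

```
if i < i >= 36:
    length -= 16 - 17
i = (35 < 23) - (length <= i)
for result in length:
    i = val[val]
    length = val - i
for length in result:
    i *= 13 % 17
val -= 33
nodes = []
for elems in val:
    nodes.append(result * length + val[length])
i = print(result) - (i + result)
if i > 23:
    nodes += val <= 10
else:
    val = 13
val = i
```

15

Transformed code:
if i < i >= 36:
    length = length - (16 - 17)
i = (35 < 23) - (length <= i)
for result in length:
    i = val[val]
    length = val - i
for length in result:
    i = i * (13 % 17)
val = val - 33
nodes = [result * length + val[length] for elems in val]
i = print(result) - (i + result)
if i > 23:
    nodes = nodes + (val <= 10)
else:
    val = 13
val = i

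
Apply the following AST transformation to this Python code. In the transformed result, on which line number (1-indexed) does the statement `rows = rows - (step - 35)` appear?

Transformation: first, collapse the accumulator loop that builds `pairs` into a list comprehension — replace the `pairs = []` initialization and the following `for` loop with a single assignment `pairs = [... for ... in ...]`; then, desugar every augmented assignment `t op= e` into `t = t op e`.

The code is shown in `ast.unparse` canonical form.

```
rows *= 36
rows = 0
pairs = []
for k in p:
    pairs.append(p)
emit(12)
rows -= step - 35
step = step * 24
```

5

Transformed code:
rows = rows * 36
rows = 0
pairs = [p for k in p]
emit(12)
rows = rows - (step - 35)
step = step * 24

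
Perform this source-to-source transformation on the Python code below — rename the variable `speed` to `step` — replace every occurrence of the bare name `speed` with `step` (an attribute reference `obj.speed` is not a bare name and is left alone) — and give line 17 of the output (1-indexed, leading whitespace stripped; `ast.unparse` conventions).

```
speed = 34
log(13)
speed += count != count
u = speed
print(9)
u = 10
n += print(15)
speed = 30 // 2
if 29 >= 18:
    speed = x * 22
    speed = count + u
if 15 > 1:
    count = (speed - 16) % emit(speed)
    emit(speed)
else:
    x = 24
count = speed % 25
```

Transformed code:
step = 34
log(13)
step += count != count
u = step
print(9)
u = 10
n += print(15)
step = 30 // 2
if 29 >= 18:
    step = x * 22
    step = count + u
if 15 > 1:
    count = (step - 16) % emit(step)
    emit(step)
else:
    x = 24
count = step % 25

count = step % 25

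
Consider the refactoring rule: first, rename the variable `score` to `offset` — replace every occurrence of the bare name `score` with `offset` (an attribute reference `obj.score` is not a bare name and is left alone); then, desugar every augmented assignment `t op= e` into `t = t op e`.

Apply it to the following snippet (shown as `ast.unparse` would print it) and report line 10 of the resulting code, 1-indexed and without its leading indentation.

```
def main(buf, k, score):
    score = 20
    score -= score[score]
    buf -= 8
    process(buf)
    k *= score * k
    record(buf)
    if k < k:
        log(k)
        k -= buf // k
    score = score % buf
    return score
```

Transformed code:
def main(buf, k, offset):
    offset = 20
    offset = offset - offset[offset]
    buf = buf - 8
    process(buf)
    k = k * (offset * k)
    record(buf)
    if k < k:
        log(k)
        k = k - buf // k
    offset = offset % buf
    return offset

k = k - buf // k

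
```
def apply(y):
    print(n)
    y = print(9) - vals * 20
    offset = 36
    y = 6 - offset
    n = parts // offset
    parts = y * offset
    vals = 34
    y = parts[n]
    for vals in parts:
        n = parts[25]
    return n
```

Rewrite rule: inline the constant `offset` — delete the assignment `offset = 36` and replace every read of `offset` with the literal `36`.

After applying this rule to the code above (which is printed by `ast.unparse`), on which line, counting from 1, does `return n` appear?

11

Transformed code:
def apply(y):
    print(n)
    y = print(9) - vals * 20
    y = 6 - 36
    n = parts // 36
    parts = y * 36
    vals = 34
    y = parts[n]
    for vals in parts:
        n = parts[25]
    return n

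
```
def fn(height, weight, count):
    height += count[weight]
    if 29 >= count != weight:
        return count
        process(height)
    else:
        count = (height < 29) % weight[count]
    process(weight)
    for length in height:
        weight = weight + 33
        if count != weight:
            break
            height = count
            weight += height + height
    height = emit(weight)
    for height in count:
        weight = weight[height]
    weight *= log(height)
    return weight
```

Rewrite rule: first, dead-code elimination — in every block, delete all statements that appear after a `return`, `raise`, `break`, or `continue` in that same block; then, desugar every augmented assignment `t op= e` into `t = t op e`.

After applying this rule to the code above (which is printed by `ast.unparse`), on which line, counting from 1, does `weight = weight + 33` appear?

Transformed code:
def fn(height, weight, count):
    height = height + count[weight]
    if 29 >= count != weight:
        return count
    else:
        count = (height < 29) % weight[count]
    process(weight)
    for length in height:
        weight = weight + 33
        if count != weight:
            break
    height = emit(weight)
    for height in count:
        weight = weight[height]
    weight = weight * log(height)
    return weight

9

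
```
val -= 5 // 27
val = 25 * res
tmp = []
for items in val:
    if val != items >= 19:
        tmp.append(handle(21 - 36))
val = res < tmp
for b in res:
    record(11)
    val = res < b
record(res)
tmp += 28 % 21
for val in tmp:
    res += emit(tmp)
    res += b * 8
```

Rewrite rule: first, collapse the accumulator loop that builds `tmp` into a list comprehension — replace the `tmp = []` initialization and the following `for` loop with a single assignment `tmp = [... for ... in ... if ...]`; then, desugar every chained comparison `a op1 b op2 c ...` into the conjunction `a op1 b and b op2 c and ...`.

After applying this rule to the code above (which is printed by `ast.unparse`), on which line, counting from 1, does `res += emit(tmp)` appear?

11

Transformed code:
val -= 5 // 27
val = 25 * res
tmp = [handle(21 - 36) for items in val if val != items and items >= 19]
val = res < tmp
for b in res:
    record(11)
    val = res < b
record(res)
tmp += 28 % 21
for val in tmp:
    res += emit(tmp)
    res += b * 8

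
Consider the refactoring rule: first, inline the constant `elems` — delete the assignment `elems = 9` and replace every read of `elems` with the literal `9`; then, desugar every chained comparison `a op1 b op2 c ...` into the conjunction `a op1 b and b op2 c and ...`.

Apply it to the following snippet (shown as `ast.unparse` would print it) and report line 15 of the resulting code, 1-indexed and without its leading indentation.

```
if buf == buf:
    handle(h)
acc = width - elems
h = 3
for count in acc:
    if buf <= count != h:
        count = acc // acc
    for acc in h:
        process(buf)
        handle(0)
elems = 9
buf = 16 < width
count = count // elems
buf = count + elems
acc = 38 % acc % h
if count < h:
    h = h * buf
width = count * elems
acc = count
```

if count < h:

Transformed code:
if buf == buf:
    handle(h)
acc = width - 9
h = 3
for count in acc:
    if buf <= count and count != h:
        count = acc // acc
    for acc in h:
        process(buf)
        handle(0)
buf = 16 < width
count = count // 9
buf = count + 9
acc = 38 % acc % h
if count < h:
    h = h * buf
width = count * 9
acc = count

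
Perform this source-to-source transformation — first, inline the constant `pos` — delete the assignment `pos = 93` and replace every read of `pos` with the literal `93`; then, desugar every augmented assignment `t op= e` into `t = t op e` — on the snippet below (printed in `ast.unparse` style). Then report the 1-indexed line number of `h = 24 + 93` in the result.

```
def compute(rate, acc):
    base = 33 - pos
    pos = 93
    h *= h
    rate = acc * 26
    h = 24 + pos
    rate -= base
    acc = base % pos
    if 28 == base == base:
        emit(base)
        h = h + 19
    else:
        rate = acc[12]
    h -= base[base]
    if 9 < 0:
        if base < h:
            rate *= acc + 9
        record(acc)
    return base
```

5

Transformed code:
def compute(rate, acc):
    base = 33 - 93
    h = h * h
    rate = acc * 26
    h = 24 + 93
    rate = rate - base
    acc = base % 93
    if 28 == base == base:
        emit(base)
        h = h + 19
    else:
        rate = acc[12]
    h = h - base[base]
    if 9 < 0:
        if base < h:
            rate = rate * (acc + 9)
        record(acc)
    return base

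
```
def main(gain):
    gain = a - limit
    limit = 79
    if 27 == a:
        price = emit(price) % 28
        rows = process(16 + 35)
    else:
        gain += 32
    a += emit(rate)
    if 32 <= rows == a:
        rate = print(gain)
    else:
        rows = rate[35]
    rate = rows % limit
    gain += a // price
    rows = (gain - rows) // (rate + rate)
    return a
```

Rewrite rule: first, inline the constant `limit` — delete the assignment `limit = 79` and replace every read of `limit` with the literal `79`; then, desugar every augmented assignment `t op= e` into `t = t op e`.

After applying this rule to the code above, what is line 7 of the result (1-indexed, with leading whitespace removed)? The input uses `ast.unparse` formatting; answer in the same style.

Transformed code:
def main(gain):
    gain = a - 79
    if 27 == a:
        price = emit(price) % 28
        rows = process(16 + 35)
    else:
        gain = gain + 32
    a = a + emit(rate)
    if 32 <= rows == a:
        rate = print(gain)
    else:
        rows = rate[35]
    rate = rows % 79
    gain = gain + a // price
    rows = (gain - rows) // (rate + rate)
    return a

gain = gain + 32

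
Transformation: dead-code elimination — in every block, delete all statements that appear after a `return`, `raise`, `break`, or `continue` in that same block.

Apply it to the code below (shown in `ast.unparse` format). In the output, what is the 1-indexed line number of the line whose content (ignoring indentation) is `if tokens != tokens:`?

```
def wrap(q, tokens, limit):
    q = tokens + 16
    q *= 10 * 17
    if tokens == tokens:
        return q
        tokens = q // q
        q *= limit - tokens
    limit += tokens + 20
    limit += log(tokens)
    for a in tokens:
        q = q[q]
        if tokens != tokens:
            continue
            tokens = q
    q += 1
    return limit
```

Transformed code:
def wrap(q, tokens, limit):
    q = tokens + 16
    q *= 10 * 17
    if tokens == tokens:
        return q
    limit += tokens + 20
    limit += log(tokens)
    for a in tokens:
        q = q[q]
        if tokens != tokens:
            continue
    q += 1
    return limit

10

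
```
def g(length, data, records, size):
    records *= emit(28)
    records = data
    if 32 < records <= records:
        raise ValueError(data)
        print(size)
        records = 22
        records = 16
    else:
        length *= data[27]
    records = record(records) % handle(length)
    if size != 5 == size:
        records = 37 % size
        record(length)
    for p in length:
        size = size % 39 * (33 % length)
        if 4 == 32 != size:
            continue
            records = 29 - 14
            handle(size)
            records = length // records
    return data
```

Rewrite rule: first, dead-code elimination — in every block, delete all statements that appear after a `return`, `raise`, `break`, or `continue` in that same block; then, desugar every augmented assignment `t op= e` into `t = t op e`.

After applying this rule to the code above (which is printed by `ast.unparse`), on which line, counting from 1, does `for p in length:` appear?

12

Transformed code:
def g(length, data, records, size):
    records = records * emit(28)
    records = data
    if 32 < records <= records:
        raise ValueError(data)
    else:
        length = length * data[27]
    records = record(records) % handle(length)
    if size != 5 == size:
        records = 37 % size
        record(length)
    for p in length:
        size = size % 39 * (33 % length)
        if 4 == 32 != size:
            continue
    return data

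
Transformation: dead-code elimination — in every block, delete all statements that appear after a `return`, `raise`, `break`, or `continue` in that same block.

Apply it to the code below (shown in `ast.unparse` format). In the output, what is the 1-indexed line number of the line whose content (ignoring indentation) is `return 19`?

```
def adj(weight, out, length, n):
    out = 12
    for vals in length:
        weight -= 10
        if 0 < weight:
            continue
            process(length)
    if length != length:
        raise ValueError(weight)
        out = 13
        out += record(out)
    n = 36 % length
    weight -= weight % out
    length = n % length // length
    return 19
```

12

Transformed code:
def adj(weight, out, length, n):
    out = 12
    for vals in length:
        weight -= 10
        if 0 < weight:
            continue
    if length != length:
        raise ValueError(weight)
    n = 36 % length
    weight -= weight % out
    length = n % length // length
    return 19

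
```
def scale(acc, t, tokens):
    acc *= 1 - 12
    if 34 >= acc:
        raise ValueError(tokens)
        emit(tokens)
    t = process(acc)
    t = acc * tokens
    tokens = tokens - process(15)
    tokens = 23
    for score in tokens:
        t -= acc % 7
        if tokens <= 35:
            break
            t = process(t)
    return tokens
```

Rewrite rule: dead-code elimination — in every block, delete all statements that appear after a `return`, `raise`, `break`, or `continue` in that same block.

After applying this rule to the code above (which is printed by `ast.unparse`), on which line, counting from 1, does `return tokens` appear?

13

Transformed code:
def scale(acc, t, tokens):
    acc *= 1 - 12
    if 34 >= acc:
        raise ValueError(tokens)
    t = process(acc)
    t = acc * tokens
    tokens = tokens - process(15)
    tokens = 23
    for score in tokens:
        t -= acc % 7
        if tokens <= 35:
            break
    return tokens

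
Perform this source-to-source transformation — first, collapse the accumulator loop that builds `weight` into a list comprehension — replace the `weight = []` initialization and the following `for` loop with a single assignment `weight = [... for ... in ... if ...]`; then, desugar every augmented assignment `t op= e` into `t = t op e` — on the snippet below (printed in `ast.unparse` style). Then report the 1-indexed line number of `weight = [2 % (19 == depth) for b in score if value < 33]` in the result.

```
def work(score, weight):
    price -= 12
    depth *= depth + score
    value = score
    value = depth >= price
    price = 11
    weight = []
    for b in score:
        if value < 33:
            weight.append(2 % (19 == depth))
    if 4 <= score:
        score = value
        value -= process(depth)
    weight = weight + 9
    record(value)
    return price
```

7

Transformed code:
def work(score, weight):
    price = price - 12
    depth = depth * (depth + score)
    value = score
    value = depth >= price
    price = 11
    weight = [2 % (19 == depth) for b in score if value < 33]
    if 4 <= score:
        score = value
        value = value - process(depth)
    weight = weight + 9
    record(value)
    return price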